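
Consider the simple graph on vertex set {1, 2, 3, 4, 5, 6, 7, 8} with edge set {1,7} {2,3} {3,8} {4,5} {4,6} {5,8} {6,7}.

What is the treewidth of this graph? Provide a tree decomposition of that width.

Every bag has size at most 2, so the width is 2 − 1 = 1 and tw(G) ≤ 1. G has an edge, so its treewidth is at least 1. Combining the bounds, tw(G) = 1.

Treewidth 1.
One such decomposition:
Bags: B1 = {2, 3}  B2 = {3, 8}  B3 = {5, 8}  B4 = {4, 5}  B5 = {4, 6}  B6 = {6, 7}  B7 = {1, 7}
Tree: B1–B2, B2–B3, B3–B4, B4–B5, B5–B6, B6–B7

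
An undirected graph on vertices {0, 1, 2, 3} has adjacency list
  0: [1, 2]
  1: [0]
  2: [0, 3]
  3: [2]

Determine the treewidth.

A width-1 tree decomposition is:
Bags: B1 = {0, 1}  B2 = {0, 2}  B3 = {2, 3}
Tree: B1–B2, B2–B3
The largest bag has 2 vertices, giving width 1; this decomposition certifies tw(G) ≤ 1. Since G has at least one edge (e.g. 1–0), it is not an edgeless graph, so tw(G) ≥ 1. Therefore the treewidth is 1.

1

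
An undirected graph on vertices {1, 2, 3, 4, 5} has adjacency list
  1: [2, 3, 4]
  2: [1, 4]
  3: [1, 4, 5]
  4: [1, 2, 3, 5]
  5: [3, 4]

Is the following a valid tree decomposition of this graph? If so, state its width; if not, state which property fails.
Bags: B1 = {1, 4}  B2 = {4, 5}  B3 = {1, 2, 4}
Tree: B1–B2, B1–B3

A tree decomposition must satisfy three properties: every vertex lies in some bag; for every edge, both endpoints lie together in some bag; and for every vertex, the bags containing it form a connected subtree. Here vertex 3 appears in no bag, so the decomposition is invalid.

No — vertex 3 appears in no bag.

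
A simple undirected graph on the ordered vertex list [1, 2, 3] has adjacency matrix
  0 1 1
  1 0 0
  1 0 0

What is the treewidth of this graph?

1

A width-1 tree decomposition is:
Bags: B1 = {1, 2}  B2 = {1, 3}
Tree: B1–B2
Every bag has size at most 2, so the width is 2 − 1 = 1 and tw(G) ≤ 1. Since G has at least one edge (e.g. 1–2), it is not an edgeless graph, so tw(G) ≥ 1. Combining the bounds, tw(G) = 1.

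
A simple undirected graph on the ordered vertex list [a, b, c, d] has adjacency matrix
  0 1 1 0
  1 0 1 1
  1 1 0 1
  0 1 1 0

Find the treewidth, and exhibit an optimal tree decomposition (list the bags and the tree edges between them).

The largest bag has 3 vertices, giving width 2; this decomposition certifies tw(G) ≤ 2. Conversely, {b, c, d} is a clique of size 3, and the vertices of any clique must share a bag in every tree decomposition; so some bag has ≥ 3 vertices and tw(G) ≥ 2. Therefore the treewidth is 2.

Treewidth 2.
Bags: B1 = {b, c, d}  B2 = {a, b, c}
Tree: B1–B2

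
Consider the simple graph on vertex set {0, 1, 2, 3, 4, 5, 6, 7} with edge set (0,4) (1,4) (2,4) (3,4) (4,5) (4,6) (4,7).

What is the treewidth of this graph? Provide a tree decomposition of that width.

The largest bag has 2 vertices, giving width 1; this decomposition certifies tw(G) ≤ 1. Since G has at least one edge (e.g. 0–4), it is not an edgeless graph, so tw(G) ≥ 1. The upper and lower bounds meet at 1, so that is the treewidth.

Treewidth 1.
One optimal decomposition is:
Bags: B1 = {0, 4}  B2 = {4, 5}  B3 = {4, 7}  B4 = {2, 4}  B5 = {1, 4}  B6 = {3, 4}  B7 = {4, 6}
Tree: B1–B2, B1–B3, B3–B4, B4–B5, B4–B6, B4–B7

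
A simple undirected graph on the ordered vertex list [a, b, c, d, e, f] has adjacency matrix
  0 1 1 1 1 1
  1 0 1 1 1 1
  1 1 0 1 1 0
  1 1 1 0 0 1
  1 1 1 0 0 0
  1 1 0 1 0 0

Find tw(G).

3

A width-3 tree decomposition is:
Bags: B1 = {a, b, d, f}  B2 = {a, b, c, d}  B3 = {a, b, c, e}
Tree: B1–B2, B2–B3
Every bag has size at most 4, so the width is 4 − 1 = 3 and tw(G) ≤ 3. Conversely, {a, b, c, d} is a clique of size 4, and the vertices of any clique must share a bag in every tree decomposition; so some bag has ≥ 4 vertices and tw(G) ≥ 3. Hence tw(G) = 3 exactly.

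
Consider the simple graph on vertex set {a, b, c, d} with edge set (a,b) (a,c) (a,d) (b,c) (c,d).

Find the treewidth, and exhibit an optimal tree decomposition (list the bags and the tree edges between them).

Treewidth 2.
One optimal decomposition is:
Bags: B1 = {a, c, d}  B2 = {a, b, c}
Tree: B1–B2

Every bag has size at most 3, so the width is 3 − 1 = 2 and tw(G) ≤ 2. On the other hand G contains the 3-clique {a, c, d}. A clique must lie in a single bag of any decomposition, so no decomposition can have width below 2. The upper and lower bounds meet at 2, so that is the treewidth.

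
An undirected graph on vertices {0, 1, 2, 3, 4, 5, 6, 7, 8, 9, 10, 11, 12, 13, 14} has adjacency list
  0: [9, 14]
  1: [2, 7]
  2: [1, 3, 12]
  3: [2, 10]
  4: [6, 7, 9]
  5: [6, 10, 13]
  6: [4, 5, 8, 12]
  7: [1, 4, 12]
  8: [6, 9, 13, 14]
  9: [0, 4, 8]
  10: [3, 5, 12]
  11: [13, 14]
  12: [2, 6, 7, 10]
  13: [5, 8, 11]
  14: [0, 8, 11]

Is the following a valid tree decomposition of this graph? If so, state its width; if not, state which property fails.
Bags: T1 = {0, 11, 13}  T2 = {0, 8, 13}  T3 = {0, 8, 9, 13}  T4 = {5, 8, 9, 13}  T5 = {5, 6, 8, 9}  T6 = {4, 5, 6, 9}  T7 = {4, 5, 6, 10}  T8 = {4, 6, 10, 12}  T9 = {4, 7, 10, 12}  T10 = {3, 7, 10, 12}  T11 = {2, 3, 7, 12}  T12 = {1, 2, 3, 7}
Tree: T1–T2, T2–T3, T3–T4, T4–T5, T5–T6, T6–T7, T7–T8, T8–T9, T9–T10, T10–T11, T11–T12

No — vertex 14 appears in no bag.

A tree decomposition must satisfy three properties: every vertex lies in some bag; for every edge, both endpoints lie together in some bag; and for every vertex, the bags containing it form a connected subtree. Here vertex 14 appears in no bag, so the decomposition is invalid.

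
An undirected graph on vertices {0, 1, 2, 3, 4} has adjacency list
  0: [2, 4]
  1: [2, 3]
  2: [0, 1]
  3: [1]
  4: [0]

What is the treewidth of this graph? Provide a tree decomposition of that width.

Every bag has size at most 2, so the width is 2 − 1 = 1 and tw(G) ≤ 1. Any graph with an edge has treewidth ≥ 1, and G has the edge 2–1. Therefore the treewidth is 1.

Treewidth 1.
Bags: B1 = {1, 2}  B2 = {1, 3}  B3 = {0, 2}  B4 = {0, 4}
Tree: B1–B2, B1–B3, B3–B4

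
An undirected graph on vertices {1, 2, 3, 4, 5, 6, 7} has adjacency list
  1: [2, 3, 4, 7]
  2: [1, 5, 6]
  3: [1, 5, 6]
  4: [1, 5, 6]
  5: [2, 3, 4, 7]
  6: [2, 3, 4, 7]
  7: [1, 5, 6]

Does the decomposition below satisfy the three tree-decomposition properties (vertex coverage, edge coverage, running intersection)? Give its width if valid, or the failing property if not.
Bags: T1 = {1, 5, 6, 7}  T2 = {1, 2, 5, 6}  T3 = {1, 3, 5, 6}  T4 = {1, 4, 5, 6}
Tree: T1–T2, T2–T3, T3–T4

Every vertex of G appears in some bag (union = {1, 2, 3, 4, 5, 6, 7}); every edge is covered by a bag; and for each vertex v the set of bags containing v is connected in the bag tree. The decomposition is therefore valid. The largest bag has 4 vertices, so the width is 3.

Yes; width 3.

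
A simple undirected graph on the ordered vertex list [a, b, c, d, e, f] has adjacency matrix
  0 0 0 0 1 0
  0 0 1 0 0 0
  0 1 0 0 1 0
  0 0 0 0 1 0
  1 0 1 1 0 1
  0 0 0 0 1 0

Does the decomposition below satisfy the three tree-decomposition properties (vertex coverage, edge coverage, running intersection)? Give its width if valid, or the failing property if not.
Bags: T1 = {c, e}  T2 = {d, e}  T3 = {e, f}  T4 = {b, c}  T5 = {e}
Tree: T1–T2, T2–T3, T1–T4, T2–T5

No — vertex a appears in no bag.

A tree decomposition must satisfy three properties: every vertex lies in some bag; for every edge, both endpoints lie together in some bag; and for every vertex, the bags containing it form a connected subtree. Here vertex a appears in no bag, so the decomposition is invalid.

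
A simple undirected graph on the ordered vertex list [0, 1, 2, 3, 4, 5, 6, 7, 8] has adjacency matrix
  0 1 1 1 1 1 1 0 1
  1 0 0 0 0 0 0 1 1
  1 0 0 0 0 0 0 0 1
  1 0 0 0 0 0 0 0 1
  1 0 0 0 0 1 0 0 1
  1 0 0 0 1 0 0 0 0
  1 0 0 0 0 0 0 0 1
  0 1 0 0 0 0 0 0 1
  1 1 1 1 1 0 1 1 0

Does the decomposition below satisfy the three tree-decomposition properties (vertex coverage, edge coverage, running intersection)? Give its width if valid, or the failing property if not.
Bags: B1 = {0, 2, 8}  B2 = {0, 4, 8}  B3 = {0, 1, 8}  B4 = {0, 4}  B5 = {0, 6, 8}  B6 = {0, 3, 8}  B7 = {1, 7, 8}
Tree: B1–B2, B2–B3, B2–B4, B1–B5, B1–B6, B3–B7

No — vertex 5 appears in no bag.

A tree decomposition must satisfy three properties: every vertex lies in some bag; for every edge, both endpoints lie together in some bag; and for every vertex, the bags containing it form a connected subtree. Here vertex 5 appears in no bag, so the decomposition is invalid.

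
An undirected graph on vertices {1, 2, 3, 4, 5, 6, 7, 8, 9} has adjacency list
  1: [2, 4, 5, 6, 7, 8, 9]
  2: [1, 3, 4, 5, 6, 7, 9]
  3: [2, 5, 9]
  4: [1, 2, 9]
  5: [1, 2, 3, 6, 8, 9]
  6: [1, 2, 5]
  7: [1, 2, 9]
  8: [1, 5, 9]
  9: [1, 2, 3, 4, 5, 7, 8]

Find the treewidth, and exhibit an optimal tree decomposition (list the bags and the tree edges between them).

Treewidth 3.
One optimal decomposition is:
Bags: B1 = {1, 2, 5, 6}  B2 = {1, 2, 5, 9}  B3 = {2, 3, 5, 9}  B4 = {1, 2, 7, 9}  B5 = {1, 2, 4, 9}  B6 = {1, 5, 8, 9}
Tree: B1–B2, B2–B3, B2–B4, B2–B5, B2–B6

Each bag holds 4 vertices, so the decomposition has width 3, which upper-bounds the treewidth. On the other hand G contains the 4-clique {1, 5, 8, 9}. A clique must lie in a single bag of any decomposition, so no decomposition can have width below 3. The upper and lower bounds meet at 3, so that is the treewidth.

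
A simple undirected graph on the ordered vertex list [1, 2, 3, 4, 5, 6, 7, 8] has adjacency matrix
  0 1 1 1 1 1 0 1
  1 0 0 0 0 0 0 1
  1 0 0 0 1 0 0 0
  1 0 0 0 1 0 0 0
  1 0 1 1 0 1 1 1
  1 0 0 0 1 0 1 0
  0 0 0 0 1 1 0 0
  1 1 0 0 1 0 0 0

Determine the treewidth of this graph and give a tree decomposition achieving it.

Every bag has size at most 3, so the width is 3 − 1 = 2 and tw(G) ≤ 2. On the other hand G contains the 3-clique {1, 2, 8}. A clique must lie in a single bag of any decomposition, so no decomposition can have width below 2. Therefore the treewidth is 2.

Treewidth 2.
One optimal decomposition is:
Bags: B1 = {1, 5, 8}  B2 = {1, 5, 6}  B3 = {1, 2, 8}  B4 = {5, 6, 7}  B5 = {1, 3, 5}  B6 = {1, 4, 5}
Tree: B1–B2, B1–B3, B2–B4, B2–B5, B1–B6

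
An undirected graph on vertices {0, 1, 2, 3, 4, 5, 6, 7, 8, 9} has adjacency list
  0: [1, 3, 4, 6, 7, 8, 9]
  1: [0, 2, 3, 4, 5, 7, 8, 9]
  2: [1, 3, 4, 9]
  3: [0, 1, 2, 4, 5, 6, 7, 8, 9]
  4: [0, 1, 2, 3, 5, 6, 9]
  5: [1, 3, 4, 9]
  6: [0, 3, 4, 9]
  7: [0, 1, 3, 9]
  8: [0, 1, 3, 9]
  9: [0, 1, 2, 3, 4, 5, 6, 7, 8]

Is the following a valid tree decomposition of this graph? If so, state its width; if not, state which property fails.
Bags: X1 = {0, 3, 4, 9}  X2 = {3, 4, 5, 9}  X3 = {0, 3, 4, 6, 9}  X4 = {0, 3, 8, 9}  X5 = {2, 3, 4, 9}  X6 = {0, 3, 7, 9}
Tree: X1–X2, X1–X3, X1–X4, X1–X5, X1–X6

A tree decomposition must satisfy three properties: every vertex lies in some bag; for every edge, both endpoints lie together in some bag; and for every vertex, the bags containing it form a connected subtree. Here vertex 1 appears in no bag, so the decomposition is invalid.

No — vertex 1 appears in no bag.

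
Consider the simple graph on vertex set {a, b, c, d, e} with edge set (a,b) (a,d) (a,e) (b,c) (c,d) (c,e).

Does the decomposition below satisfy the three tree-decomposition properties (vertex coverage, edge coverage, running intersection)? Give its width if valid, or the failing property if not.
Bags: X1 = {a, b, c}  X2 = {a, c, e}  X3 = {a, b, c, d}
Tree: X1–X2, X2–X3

A tree decomposition must satisfy three properties: every vertex lies in some bag; for every edge, both endpoints lie together in some bag; and for every vertex, the bags containing it form a connected subtree. Here bags containing vertex b are not connected in the tree, so the decomposition is invalid.

No — bags containing vertex b are not connected in the tree.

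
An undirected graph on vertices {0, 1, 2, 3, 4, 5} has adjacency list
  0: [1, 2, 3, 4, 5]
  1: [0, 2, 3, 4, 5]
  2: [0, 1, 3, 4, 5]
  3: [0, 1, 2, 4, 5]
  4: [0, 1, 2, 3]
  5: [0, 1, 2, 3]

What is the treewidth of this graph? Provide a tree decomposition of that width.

Treewidth 4.
One such decomposition:
Bags: B1 = {0, 1, 2, 3, 4}  B2 = {0, 1, 2, 3, 5}
Tree: B1–B2

The largest bag has 5 vertices, giving width 4; this decomposition certifies tw(G) ≤ 4. On the other hand G contains the 5-clique {0, 1, 2, 3, 4}. A clique must lie in a single bag of any decomposition, so no decomposition can have width below 4. The upper and lower bounds meet at 4, so that is the treewidth.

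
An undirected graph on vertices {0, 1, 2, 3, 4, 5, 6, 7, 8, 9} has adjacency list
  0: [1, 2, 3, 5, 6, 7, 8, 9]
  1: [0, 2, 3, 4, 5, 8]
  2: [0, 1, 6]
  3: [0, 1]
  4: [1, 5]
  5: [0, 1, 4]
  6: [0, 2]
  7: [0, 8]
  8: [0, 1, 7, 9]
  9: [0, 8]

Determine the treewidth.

2

A width-2 tree decomposition is:
Bags: B1 = {0, 1, 2}  B2 = {0, 1, 3}  B3 = {0, 2, 6}  B4 = {0, 1, 8}  B5 = {0, 8, 9}  B6 = {0, 1, 5}  B7 = {0, 7, 8}  B8 = {1, 4, 5}
Tree: B1–B2, B1–B3, B2–B4, B4–B5, B4–B6, B4–B7, B6–B8
The largest bag has 3 vertices, giving width 2; this decomposition certifies tw(G) ≤ 2. On the other hand G contains the 3-clique {0, 1, 8}. A clique must lie in a single bag of any decomposition, so no decomposition can have width below 2. Hence tw(G) = 2 exactly.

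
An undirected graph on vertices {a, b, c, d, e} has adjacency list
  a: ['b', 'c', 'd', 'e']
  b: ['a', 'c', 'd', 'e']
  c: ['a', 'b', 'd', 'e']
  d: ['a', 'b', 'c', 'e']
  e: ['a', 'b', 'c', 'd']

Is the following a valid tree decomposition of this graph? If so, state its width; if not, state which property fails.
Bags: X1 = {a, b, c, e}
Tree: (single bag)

No — vertex d appears in no bag.

A tree decomposition must satisfy three properties: every vertex lies in some bag; for every edge, both endpoints lie together in some bag; and for every vertex, the bags containing it form a connected subtree. Here vertex d appears in no bag, so the decomposition is invalid.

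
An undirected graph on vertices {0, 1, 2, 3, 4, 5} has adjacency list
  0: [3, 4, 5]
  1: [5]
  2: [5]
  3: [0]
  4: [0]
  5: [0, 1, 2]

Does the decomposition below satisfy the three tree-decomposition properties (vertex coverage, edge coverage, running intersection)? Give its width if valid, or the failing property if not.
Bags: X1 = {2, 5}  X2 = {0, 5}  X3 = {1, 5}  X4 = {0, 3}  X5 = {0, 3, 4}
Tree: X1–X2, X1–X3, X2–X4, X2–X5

A tree decomposition must satisfy three properties: every vertex lies in some bag; for every edge, both endpoints lie together in some bag; and for every vertex, the bags containing it form a connected subtree. Here bags containing vertex 3 are not connected in the tree, so the decomposition is invalid.

No — bags containing vertex 3 are not connected in the tree.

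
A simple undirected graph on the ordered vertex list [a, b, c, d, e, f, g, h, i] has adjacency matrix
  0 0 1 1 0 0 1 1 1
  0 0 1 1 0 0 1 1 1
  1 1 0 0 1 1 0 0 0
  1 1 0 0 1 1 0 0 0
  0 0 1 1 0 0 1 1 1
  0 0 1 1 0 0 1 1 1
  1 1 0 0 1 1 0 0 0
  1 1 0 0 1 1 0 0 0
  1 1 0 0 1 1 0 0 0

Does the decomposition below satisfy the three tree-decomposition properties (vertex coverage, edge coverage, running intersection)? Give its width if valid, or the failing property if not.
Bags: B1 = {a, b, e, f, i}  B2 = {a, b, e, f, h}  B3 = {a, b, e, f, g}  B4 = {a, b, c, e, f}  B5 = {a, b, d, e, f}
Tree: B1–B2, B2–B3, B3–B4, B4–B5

Yes; width 4.

Every vertex of G appears in some bag (union = {a, b, c, d, e, f, g, h, i}); every edge is covered by a bag; and for each vertex v the set of bags containing v is connected in the bag tree. The decomposition is therefore valid. The largest bag has 5 vertices, so the width is 4.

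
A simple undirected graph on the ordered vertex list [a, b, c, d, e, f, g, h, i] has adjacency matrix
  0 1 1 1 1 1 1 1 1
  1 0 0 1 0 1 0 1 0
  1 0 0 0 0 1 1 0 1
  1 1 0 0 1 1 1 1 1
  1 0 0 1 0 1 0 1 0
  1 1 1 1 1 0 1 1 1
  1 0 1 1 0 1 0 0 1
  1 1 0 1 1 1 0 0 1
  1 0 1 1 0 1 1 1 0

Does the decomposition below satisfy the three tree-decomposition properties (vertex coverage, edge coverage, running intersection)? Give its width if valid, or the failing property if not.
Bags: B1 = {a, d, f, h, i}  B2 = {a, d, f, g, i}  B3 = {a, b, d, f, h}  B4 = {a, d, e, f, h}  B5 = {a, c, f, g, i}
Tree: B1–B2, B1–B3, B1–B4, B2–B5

Vertex coverage: the bags together contain {a, b, c, d, e, f, g, h, i}, the full vertex set. Edge coverage: each edge of G has both endpoints in at least one bag. Running intersection: for every vertex, the bags containing it form a connected subtree. All three properties hold, so this is a valid tree decomposition of width max|bag| − 1 = 4, and hence tw(G) ≤ 4.

Yes; width 4.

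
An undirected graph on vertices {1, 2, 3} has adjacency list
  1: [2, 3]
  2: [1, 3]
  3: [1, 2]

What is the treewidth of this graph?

A width-2 tree decomposition is:
Bags: B1 = {1, 2, 3}
Tree: (single bag)
With just one bag of size 3, the width is 3 − 1 = 2, so tw(G) ≤ 2. Conversely, {1, 2, 3} is a clique of size 3, and the vertices of any clique must share a bag in every tree decomposition; so some bag has ≥ 3 vertices and tw(G) ≥ 2. Hence tw(G) = 2 exactly.

2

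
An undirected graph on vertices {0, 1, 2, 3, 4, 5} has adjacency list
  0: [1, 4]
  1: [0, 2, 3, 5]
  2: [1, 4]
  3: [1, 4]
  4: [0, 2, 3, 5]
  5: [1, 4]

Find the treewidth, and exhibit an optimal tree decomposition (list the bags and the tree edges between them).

Treewidth 2.
Bags: B1 = {1, 2, 4}  B2 = {1, 3, 4}  B3 = {1, 4, 5}  B4 = {0, 1, 4}
Tree: B1–B2, B2–B3, B3–B4

Every bag has size at most 3, so the width is 3 − 1 = 2 and tw(G) ≤ 2. For the lower bound, G contains the cycle 2–1–3–4–2, so G is not a forest; only forests have treewidth ≤ 1, hence tw(G) ≥ 2. Combining the bounds, tw(G) = 2.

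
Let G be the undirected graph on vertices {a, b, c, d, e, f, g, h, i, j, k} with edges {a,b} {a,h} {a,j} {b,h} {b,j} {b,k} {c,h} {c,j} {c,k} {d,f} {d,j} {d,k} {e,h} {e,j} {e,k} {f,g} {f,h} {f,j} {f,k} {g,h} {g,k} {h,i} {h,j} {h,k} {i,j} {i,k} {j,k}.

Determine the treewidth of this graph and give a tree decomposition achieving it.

The largest bag has 4 vertices, giving width 3; this decomposition certifies tw(G) ≤ 3. Conversely, {d, f, j, k} is a clique of size 4, and the vertices of any clique must share a bag in every tree decomposition; so some bag has ≥ 4 vertices and tw(G) ≥ 3. Therefore the treewidth is 3.

Treewidth 3.
One such decomposition:
Bags: B1 = {e, h, j, k}  B2 = {f, h, j, k}  B3 = {c, h, j, k}  B4 = {b, h, j, k}  B5 = {h, i, j, k}  B6 = {f, g, h, k}  B7 = {d, f, j, k}  B8 = {a, b, h, j}
Tree: B1–B2, B1–B3, B2–B4, B1–B5, B2–B6, B2–B7, B4–B8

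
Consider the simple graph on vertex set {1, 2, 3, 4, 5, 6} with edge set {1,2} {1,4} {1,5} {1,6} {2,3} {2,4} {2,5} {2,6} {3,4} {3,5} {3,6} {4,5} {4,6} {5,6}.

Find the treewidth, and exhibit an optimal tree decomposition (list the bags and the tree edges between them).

Treewidth 4.
Bags: B1 = {2, 3, 4, 5, 6}  B2 = {1, 2, 4, 5, 6}
Tree: B1–B2

The largest bag has 5 vertices, giving width 4; this decomposition certifies tw(G) ≤ 4. Conversely, {1, 2, 4, 5, 6} is a clique of size 5, and the vertices of any clique must share a bag in every tree decomposition; so some bag has ≥ 5 vertices and tw(G) ≥ 4. Hence tw(G) = 4 exactly.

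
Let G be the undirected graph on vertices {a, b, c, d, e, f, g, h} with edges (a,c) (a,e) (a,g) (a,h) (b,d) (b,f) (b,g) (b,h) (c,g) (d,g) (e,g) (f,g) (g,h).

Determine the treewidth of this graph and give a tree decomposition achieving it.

Treewidth 2.
One optimal decomposition is:
Bags: B1 = {b, g, h}  B2 = {b, d, g}  B3 = {b, f, g}  B4 = {a, g, h}  B5 = {a, e, g}  B6 = {a, c, g}
Tree: B1–B2, B1–B3, B1–B4, B4–B5, B5–B6

Every bag has size at most 3, so the width is 3 − 1 = 2 and tw(G) ≤ 2. For the lower bound, the 3 vertices {a, e, g} are pairwise adjacent, and any tree decomposition puts a clique entirely inside one bag — forcing width ≥ 2. Therefore the treewidth is 2.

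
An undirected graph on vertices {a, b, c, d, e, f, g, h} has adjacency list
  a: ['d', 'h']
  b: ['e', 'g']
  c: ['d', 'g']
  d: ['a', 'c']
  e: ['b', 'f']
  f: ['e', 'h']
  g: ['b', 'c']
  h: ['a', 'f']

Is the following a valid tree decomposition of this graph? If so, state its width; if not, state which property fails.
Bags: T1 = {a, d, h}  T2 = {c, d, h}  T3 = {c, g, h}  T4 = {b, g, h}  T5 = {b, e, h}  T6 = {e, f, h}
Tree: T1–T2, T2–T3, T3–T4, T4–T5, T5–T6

Checking the three conditions: (i) the bags cover all of {a, b, c, d, e, f, g, h}; (ii) for each edge, some bag contains both endpoints; (iii) the bags containing any fixed vertex form a subtree. All hold, so the decomposition is valid with width 3 − 1 = 2.

Yes; width 2.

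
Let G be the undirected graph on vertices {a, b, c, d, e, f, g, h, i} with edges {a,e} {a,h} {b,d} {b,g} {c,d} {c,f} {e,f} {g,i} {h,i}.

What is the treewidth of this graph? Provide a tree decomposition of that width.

Each bag holds 3 vertices, so the decomposition has width 2, which upper-bounds the treewidth. The edges d–c–f–e–a–h–i–g–b–d form a cycle, so G is not a tree and its treewidth is at least 2. Therefore the treewidth is 2.

Treewidth 2.
One optimal decomposition is:
Bags: B1 = {c, d, f}  B2 = {d, e, f}  B3 = {a, d, e}  B4 = {a, d, h}  B5 = {d, h, i}  B6 = {d, g, i}  B7 = {b, d, g}
Tree: B1–B2, B2–B3, B3–B4, B4–B5, B5–B6, B6–B7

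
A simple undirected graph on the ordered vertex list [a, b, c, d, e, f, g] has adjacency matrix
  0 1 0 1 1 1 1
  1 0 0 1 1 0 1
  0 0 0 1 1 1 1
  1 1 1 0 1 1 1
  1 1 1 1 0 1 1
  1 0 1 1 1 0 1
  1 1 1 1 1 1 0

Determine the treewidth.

4

A width-4 tree decomposition is:
Bags: B1 = {a, d, e, f, g}  B2 = {a, b, d, e, g}  B3 = {c, d, e, f, g}
Tree: B1–B2, B1–B3
Each bag holds 5 vertices, so the decomposition has width 4, which upper-bounds the treewidth. On the other hand G contains the 5-clique {c, d, e, f, g}. A clique must lie in a single bag of any decomposition, so no decomposition can have width below 4. Combining the bounds, tw(G) = 4.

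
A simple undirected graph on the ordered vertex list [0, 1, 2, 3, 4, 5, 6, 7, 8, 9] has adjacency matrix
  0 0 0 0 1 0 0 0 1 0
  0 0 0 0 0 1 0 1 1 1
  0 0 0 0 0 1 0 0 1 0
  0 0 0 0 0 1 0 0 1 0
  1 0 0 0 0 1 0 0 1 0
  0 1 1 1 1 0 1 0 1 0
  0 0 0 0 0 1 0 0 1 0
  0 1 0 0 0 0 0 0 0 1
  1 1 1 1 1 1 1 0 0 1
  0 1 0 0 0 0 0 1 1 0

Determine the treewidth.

A width-2 tree decomposition is:
Bags: B1 = {1, 5, 8}  B2 = {1, 8, 9}  B3 = {2, 5, 8}  B4 = {4, 5, 8}  B5 = {5, 6, 8}  B6 = {1, 7, 9}  B7 = {3, 5, 8}  B8 = {0, 4, 8}
Tree: B1–B2, B1–B3, B1–B4, B1–B5, B2–B6, B3–B7, B4–B8
The largest bag has 3 vertices, giving width 2; this decomposition certifies tw(G) ≤ 2. For the lower bound, the 3 vertices {0, 4, 8} are pairwise adjacent, and any tree decomposition puts a clique entirely inside one bag — forcing width ≥ 2. Combining the bounds, tw(G) = 2.

2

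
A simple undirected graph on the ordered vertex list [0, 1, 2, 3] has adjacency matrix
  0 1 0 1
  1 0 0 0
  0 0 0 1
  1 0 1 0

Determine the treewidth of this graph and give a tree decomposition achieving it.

Treewidth 1.
One optimal decomposition is:
Bags: B1 = {2, 3}  B2 = {0, 3}  B3 = {0, 1}
Tree: B1–B2, B2–B3

Every bag has size at most 2, so the width is 2 − 1 = 1 and tw(G) ≤ 1. Since G has at least one edge (e.g. 3–2), it is not an edgeless graph, so tw(G) ≥ 1. Combining the bounds, tw(G) = 1.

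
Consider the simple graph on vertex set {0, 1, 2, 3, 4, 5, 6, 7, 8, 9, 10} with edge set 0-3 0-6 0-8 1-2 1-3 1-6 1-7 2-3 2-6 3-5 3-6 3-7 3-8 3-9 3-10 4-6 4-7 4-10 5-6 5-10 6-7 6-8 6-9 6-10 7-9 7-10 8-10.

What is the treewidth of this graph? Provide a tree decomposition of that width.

Treewidth 3.
One such decomposition:
Bags: B1 = {3, 6, 7, 10}  B2 = {4, 6, 7, 10}  B3 = {3, 6, 7, 9}  B4 = {1, 3, 6, 7}  B5 = {3, 5, 6, 10}  B6 = {1, 2, 3, 6}  B7 = {3, 6, 8, 10}  B8 = {0, 3, 6, 8}
Tree: B1–B2, B1–B3, B3–B4, B1–B5, B4–B6, B5–B7, B7–B8

Every bag has size at most 4, so the width is 4 − 1 = 3 and tw(G) ≤ 3. Conversely, {0, 3, 6, 8} is a clique of size 4, and the vertices of any clique must share a bag in every tree decomposition; so some bag has ≥ 4 vertices and tw(G) ≥ 3. Therefore the treewidth is 3.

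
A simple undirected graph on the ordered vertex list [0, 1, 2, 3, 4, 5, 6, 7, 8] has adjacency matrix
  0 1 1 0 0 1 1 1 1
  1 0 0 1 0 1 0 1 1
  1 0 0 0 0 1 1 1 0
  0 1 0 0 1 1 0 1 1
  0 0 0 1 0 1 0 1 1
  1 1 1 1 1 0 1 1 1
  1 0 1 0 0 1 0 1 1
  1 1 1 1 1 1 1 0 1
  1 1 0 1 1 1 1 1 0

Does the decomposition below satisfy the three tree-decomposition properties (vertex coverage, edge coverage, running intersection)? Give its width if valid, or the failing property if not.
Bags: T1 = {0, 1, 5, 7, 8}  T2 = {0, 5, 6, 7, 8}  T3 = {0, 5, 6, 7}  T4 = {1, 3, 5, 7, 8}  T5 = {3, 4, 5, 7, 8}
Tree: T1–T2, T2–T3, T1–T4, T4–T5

No — vertex 2 appears in no bag.

A tree decomposition must satisfy three properties: every vertex lies in some bag; for every edge, both endpoints lie together in some bag; and for every vertex, the bags containing it form a connected subtree. Here vertex 2 appears in no bag, so the decomposition is invalid.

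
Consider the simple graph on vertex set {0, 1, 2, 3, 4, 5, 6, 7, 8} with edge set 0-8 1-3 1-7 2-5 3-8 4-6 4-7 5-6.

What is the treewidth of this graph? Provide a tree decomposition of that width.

Treewidth 1.
One such decomposition:
Bags: B1 = {0, 8}  B2 = {3, 8}  B3 = {1, 3}  B4 = {1, 7}  B5 = {4, 7}  B6 = {4, 6}  B7 = {5, 6}  B8 = {2, 5}
Tree: B1–B2, B2–B3, B3–B4, B4–B5, B5–B6, B6–B7, B7–B8

Each bag holds 2 vertices, so the decomposition has width 1, which upper-bounds the treewidth. G has an edge, so its treewidth is at least 1. Hence tw(G) = 1 exactly.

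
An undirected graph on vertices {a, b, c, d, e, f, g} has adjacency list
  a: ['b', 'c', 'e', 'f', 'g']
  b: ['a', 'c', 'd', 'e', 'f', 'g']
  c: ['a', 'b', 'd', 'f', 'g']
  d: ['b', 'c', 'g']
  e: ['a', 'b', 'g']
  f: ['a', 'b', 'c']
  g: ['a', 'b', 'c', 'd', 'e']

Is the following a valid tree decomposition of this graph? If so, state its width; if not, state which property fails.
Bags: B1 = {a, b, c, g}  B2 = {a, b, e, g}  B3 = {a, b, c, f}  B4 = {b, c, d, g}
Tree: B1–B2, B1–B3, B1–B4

Every vertex of G appears in some bag (union = {a, b, c, d, e, f, g}); every edge is covered by a bag; and for each vertex v the set of bags containing v is connected in the bag tree. The decomposition is therefore valid. The largest bag has 4 vertices, so the width is 3.

Yes; width 3.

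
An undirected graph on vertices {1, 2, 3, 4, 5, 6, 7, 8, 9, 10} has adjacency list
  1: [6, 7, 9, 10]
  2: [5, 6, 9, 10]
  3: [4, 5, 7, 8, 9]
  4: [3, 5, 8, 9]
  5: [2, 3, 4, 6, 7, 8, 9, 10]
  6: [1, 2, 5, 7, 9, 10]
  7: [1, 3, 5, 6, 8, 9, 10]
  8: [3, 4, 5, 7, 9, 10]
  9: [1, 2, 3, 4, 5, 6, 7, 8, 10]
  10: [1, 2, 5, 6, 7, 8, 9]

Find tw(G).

4

A width-4 tree decomposition is:
Bags: B1 = {5, 7, 8, 9, 10}  B2 = {5, 6, 7, 9, 10}  B3 = {2, 5, 6, 9, 10}  B4 = {3, 5, 7, 8, 9}  B5 = {1, 6, 7, 9, 10}  B6 = {3, 4, 5, 8, 9}
Tree: B1–B2, B2–B3, B1–B4, B2–B5, B4–B6
The largest bag has 5 vertices, giving width 4; this decomposition certifies tw(G) ≤ 4. On the other hand G contains the 5-clique {1, 6, 7, 9, 10}. A clique must lie in a single bag of any decomposition, so no decomposition can have width below 4. Therefore the treewidth is 4.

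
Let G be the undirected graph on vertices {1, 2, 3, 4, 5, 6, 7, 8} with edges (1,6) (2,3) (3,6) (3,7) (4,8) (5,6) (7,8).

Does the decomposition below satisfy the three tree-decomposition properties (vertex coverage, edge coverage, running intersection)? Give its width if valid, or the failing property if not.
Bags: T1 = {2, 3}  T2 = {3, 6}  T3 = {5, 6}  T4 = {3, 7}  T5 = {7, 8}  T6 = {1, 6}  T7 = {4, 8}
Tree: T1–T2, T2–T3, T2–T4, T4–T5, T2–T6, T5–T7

Vertex coverage: the bags together contain {1, 2, 3, 4, 5, 6, 7, 8}, the full vertex set. Edge coverage: each edge of G has both endpoints in at least one bag. Running intersection: for every vertex, the bags containing it form a connected subtree. All three properties hold, so this is a valid tree decomposition of width max|bag| − 1 = 1, and hence tw(G) ≤ 1.

Yes; width 1.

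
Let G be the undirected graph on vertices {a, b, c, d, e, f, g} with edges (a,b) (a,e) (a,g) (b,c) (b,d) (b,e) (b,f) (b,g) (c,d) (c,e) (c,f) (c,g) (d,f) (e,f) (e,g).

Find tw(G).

A width-3 tree decomposition is:
Bags: B1 = {b, c, e, g}  B2 = {b, c, e, f}  B3 = {b, c, d, f}  B4 = {a, b, e, g}
Tree: B1–B2, B2–B3, B1–B4
The largest bag has 4 vertices, giving width 3; this decomposition certifies tw(G) ≤ 3. Conversely, {b, c, d, f} is a clique of size 4, and the vertices of any clique must share a bag in every tree decomposition; so some bag has ≥ 4 vertices and tw(G) ≥ 3. Therefore the treewidth is 3.

3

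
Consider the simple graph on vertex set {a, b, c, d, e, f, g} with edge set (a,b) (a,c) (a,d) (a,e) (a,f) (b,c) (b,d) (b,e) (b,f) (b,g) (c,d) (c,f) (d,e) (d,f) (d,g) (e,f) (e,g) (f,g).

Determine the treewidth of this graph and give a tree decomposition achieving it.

Treewidth 4.
One such decomposition:
Bags: B1 = {a, b, c, d, f}  B2 = {a, b, d, e, f}  B3 = {b, d, e, f, g}
Tree: B1–B2, B2–B3

Every bag has size at most 5, so the width is 5 − 1 = 4 and tw(G) ≤ 4. Conversely, {b, d, e, f, g} is a clique of size 5, and the vertices of any clique must share a bag in every tree decomposition; so some bag has ≥ 5 vertices and tw(G) ≥ 4. The upper and lower bounds meet at 4, so that is the treewidth.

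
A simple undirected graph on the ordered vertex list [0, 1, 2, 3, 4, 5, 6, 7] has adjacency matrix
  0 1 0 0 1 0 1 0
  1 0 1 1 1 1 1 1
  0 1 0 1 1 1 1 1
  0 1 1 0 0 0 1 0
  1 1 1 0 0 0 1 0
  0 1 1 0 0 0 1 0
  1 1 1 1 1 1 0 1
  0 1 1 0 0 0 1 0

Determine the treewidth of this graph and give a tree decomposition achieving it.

Treewidth 3.
Bags: B1 = {1, 2, 3, 6}  B2 = {1, 2, 4, 6}  B3 = {0, 1, 4, 6}  B4 = {1, 2, 6, 7}  B5 = {1, 2, 5, 6}
Tree: B1–B2, B2–B3, B1–B4, B2–B5

The largest bag has 4 vertices, giving width 3; this decomposition certifies tw(G) ≤ 3. On the other hand G contains the 4-clique {0, 1, 4, 6}. A clique must lie in a single bag of any decomposition, so no decomposition can have width below 3. The upper and lower bounds meet at 3, so that is the treewidth.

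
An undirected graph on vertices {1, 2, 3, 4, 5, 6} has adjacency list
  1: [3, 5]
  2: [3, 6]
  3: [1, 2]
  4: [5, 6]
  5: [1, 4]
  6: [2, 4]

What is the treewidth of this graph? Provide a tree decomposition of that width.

Treewidth 2.
Bags: B1 = {1, 2, 3}  B2 = {1, 2, 5}  B3 = {2, 4, 5}  B4 = {2, 4, 6}
Tree: B1–B2, B2–B3, B3–B4

Every bag has size at most 3, so the width is 3 − 1 = 2 and tw(G) ≤ 2. The edges 2–3–1–5–4–6–2 form a cycle, so G is not a tree and its treewidth is at least 2. Therefore the treewidth is 2.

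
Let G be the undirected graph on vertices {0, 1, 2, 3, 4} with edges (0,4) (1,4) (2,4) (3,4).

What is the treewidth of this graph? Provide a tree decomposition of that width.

Treewidth 1.
One optimal decomposition is:
Bags: B1 = {2, 4}  B2 = {3, 4}  B3 = {0, 4}  B4 = {1, 4}
Tree: B1–B2, B1–B3, B3–B4

Every bag has size at most 2, so the width is 2 − 1 = 1 and tw(G) ≤ 1. Any graph with an edge has treewidth ≥ 1, and G has the edge 4–2. Therefore the treewidth is 1.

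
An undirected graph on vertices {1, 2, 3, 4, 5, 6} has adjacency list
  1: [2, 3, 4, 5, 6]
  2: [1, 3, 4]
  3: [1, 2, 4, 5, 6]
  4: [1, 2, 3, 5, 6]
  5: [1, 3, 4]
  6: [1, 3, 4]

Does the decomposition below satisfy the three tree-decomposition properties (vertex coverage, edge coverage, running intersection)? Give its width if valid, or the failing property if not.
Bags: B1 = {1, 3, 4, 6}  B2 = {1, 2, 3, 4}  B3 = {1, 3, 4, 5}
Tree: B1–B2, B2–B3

Yes; width 3.

Vertex coverage: the bags together contain {1, 2, 3, 4, 5, 6}, the full vertex set. Edge coverage: each edge of G has both endpoints in at least one bag. Running intersection: for every vertex, the bags containing it form a connected subtree. All three properties hold, so this is a valid tree decomposition of width max|bag| − 1 = 3, and hence tw(G) ≤ 3.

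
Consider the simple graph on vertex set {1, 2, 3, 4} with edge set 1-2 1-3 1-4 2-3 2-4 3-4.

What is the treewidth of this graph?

3

A width-3 tree decomposition is:
Bags: B1 = {1, 2, 3, 4}
Tree: (single bag)
With just one bag of size 4, the width is 4 − 1 = 3, so tw(G) ≤ 3. On the other hand G contains the 4-clique {1, 2, 3, 4}. A clique must lie in a single bag of any decomposition, so no decomposition can have width below 3. Combining the bounds, tw(G) = 3.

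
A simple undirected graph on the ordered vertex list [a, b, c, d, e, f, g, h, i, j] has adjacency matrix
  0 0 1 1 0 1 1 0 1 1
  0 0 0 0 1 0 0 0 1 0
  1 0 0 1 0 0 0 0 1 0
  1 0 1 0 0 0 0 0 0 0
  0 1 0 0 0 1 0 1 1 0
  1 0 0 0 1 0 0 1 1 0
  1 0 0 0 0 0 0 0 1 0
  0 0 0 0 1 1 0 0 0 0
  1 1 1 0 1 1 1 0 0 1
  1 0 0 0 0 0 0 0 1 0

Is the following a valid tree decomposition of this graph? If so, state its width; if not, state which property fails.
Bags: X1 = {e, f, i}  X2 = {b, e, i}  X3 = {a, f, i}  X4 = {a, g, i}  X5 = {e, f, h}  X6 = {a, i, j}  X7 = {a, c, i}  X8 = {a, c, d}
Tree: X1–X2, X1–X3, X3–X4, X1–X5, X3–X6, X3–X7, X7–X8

Yes; width 2.

Vertex coverage: the bags together contain {a, b, c, d, e, f, g, h, i, j}, the full vertex set. Edge coverage: each edge of G has both endpoints in at least one bag. Running intersection: for every vertex, the bags containing it form a connected subtree. All three properties hold, so this is a valid tree decomposition of width max|bag| − 1 = 2, and hence tw(G) ≤ 2.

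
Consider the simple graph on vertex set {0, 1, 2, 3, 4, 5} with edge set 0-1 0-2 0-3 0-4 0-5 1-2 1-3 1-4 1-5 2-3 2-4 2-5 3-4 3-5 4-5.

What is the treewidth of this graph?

A width-5 tree decomposition is:
Bags: B1 = {0, 1, 2, 3, 4, 5}
Tree: (single bag)
With just one bag of size 6, the width is 6 − 1 = 5, so tw(G) ≤ 5. For the lower bound, the 6 vertices {0, 1, 2, 3, 4, 5} are pairwise adjacent, and any tree decomposition puts a clique entirely inside one bag — forcing width ≥ 5. The upper and lower bounds meet at 5, so that is the treewidth.

5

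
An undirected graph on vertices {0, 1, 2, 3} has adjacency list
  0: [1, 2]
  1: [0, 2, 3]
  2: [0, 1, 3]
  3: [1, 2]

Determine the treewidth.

2

A width-2 tree decomposition is:
Bags: B1 = {0, 1, 2}  B2 = {1, 2, 3}
Tree: B1–B2
The largest bag has 3 vertices, giving width 2; this decomposition certifies tw(G) ≤ 2. For the lower bound, the 3 vertices {0, 1, 2} are pairwise adjacent, and any tree decomposition puts a clique entirely inside one bag — forcing width ≥ 2. Therefore the treewidth is 2.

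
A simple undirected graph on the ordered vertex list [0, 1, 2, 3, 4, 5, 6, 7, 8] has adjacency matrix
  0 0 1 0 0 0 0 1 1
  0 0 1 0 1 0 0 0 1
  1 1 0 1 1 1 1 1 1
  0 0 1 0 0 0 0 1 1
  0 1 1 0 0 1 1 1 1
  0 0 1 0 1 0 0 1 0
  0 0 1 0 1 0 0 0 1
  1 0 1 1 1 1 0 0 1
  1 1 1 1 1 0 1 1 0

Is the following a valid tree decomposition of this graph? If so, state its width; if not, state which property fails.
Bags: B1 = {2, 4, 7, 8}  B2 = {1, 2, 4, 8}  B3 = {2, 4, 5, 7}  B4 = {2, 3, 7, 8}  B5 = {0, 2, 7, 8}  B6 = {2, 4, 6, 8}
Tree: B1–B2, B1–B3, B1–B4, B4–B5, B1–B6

Yes; width 3.

Every vertex of G appears in some bag (union = {0, 1, 2, 3, 4, 5, 6, 7, 8}); every edge is covered by a bag; and for each vertex v the set of bags containing v is connected in the bag tree. The decomposition is therefore valid. The largest bag has 4 vertices, so the width is 3.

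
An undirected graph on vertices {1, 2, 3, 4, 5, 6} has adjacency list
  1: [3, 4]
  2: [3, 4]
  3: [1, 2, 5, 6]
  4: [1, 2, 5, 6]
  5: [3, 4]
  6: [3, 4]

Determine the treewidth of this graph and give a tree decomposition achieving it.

Treewidth 2.
Bags: B1 = {3, 4, 5}  B2 = {2, 3, 4}  B3 = {3, 4, 6}  B4 = {1, 3, 4}
Tree: B1–B2, B2–B3, B3–B4

The largest bag has 3 vertices, giving width 2; this decomposition certifies tw(G) ≤ 2. The edges 4–5–3–2–4 form a cycle, so G is not a tree and its treewidth is at least 2. Hence tw(G) = 2 exactly.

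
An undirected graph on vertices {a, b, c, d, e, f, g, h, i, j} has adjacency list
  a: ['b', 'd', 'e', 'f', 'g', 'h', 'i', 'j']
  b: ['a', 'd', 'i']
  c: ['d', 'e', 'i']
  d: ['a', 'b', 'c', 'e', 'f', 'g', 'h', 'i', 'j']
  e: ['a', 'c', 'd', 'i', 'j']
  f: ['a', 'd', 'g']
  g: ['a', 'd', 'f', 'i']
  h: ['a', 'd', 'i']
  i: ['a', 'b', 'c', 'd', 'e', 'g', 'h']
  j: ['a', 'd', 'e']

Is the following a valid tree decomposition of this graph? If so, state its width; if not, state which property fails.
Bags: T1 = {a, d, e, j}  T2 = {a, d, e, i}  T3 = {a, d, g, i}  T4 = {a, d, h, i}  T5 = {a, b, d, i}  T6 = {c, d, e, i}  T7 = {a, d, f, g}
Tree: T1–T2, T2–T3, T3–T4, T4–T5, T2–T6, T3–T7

Yes; width 3.

Vertex coverage: the bags together contain {a, b, c, d, e, f, g, h, i, j}, the full vertex set. Edge coverage: each edge of G has both endpoints in at least one bag. Running intersection: for every vertex, the bags containing it form a connected subtree. All three properties hold, so this is a valid tree decomposition of width max|bag| − 1 = 3, and hence tw(G) ≤ 3.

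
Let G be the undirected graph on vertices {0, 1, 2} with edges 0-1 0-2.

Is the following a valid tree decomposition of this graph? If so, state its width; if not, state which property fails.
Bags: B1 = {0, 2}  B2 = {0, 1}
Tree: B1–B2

Yes; width 1.

Checking the three conditions: (i) the bags cover all of {0, 1, 2}; (ii) for each edge, some bag contains both endpoints; (iii) the bags containing any fixed vertex form a subtree. All hold, so the decomposition is valid with width 2 − 1 = 1.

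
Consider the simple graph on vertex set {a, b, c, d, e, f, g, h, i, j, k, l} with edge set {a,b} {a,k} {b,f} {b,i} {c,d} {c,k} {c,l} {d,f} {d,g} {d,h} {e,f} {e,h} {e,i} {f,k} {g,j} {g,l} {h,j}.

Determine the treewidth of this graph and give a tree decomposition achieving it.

Each bag holds 4 vertices, so the decomposition has width 3, which upper-bounds the treewidth. For the lower bound: the 4 vertex sets {a,b,i}, {k}, {f}, {c,d,e,h} are disjoint, each induces a connected subgraph, and every pair is joined by at least one edge of G. Contracting each set to a single vertex therefore yields K_{4} as a minor, and since treewidth is minor-monotone, tw(G) ≥ tw(K_{4}) = 3. Therefore the treewidth is 3.

Treewidth 3.
One optimal decomposition is:
Bags: B1 = {a, b, i, k}  B2 = {b, f, i, k}  B3 = {e, f, i, k}  B4 = {c, e, f, k}  B5 = {c, d, e, f}  B6 = {c, d, e, h}  B7 = {c, d, h, l}  B8 = {d, g, h, l}  B9 = {g, h, j, l}
Tree: B1–B2, B2–B3, B3–B4, B4–B5, B5–B6, B6–B7, B7–B8, B8–B9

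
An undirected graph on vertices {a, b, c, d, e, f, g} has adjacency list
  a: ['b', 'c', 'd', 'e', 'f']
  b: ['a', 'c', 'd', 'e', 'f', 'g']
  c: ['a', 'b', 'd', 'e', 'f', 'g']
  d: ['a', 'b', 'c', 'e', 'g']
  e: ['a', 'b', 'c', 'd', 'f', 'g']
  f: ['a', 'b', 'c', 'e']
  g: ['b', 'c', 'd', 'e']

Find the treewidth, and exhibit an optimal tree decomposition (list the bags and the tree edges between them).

Treewidth 4.
One such decomposition:
Bags: B1 = {a, b, c, d, e}  B2 = {b, c, d, e, g}  B3 = {a, b, c, e, f}
Tree: B1–B2, B1–B3

The largest bag has 5 vertices, giving width 4; this decomposition certifies tw(G) ≤ 4. On the other hand G contains the 5-clique {b, c, d, e, g}. A clique must lie in a single bag of any decomposition, so no decomposition can have width below 4. The upper and lower bounds meet at 4, so that is the treewidth.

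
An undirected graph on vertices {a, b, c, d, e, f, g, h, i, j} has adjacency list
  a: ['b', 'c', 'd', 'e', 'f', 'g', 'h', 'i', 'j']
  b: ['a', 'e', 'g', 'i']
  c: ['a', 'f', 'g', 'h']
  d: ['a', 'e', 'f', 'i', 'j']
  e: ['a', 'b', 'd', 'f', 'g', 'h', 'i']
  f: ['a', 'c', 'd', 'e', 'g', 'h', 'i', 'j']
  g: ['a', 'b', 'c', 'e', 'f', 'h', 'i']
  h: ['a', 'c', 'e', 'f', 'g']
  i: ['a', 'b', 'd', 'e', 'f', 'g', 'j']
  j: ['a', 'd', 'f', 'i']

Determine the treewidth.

4

A width-4 tree decomposition is:
Bags: B1 = {a, d, e, f, i}  B2 = {a, e, f, g, i}  B3 = {a, d, f, i, j}  B4 = {a, e, f, g, h}  B5 = {a, c, f, g, h}  B6 = {a, b, e, g, i}
Tree: B1–B2, B1–B3, B2–B4, B4–B5, B2–B6
Every bag has size at most 5, so the width is 5 − 1 = 4 and tw(G) ≤ 4. For the lower bound, the 5 vertices {a, d, f, i, j} are pairwise adjacent, and any tree decomposition puts a clique entirely inside one bag — forcing width ≥ 4. Therefore the treewidth is 4.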